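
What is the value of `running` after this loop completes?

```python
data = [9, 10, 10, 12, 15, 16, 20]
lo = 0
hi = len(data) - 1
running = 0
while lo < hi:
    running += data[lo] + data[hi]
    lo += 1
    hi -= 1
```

Sum of pairs from ends
`running` takes the values: 0 → 29 → 55 → 80

Answer: 80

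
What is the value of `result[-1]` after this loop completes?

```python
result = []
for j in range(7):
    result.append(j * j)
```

Last element of squares 0 to 6
`result` takes the values: [] → [0] → [0, 1] → [0, 1, 4] → [0, 1, 4, 9] → [0, 1, 4, 9, 16] → [0, 1, 4, 9, 16, 25] → [0, 1, 4, 9, 16, 25, 36]
So `result[-1]` = 36

Answer: 36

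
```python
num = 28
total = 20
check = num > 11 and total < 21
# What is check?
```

Trace:
`num = 28` → num = 28
`total = 20` → total = 20
`check = num > 11 and total < 21` → check = True
So check = True

Answer: True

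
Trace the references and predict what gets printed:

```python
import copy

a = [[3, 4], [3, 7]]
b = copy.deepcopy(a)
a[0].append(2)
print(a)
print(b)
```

Key concept: deep copy is fully independent.
Step by step:
`a = [[3, 4], [3, 7]]` → a = [[3, 4], [3, 7]]
`b = copy.deepcopy(a)` → b = [[3, 4], [3, 7]]
`a[0].append(2)` → a = [[3, 4, 2], [3, 7]]
`print(a)` → prints [[3, 4, 2], [3, 7]]
`print(b)` → prints [[3, 4], [3, 7]]

Answer:
[[3, 4, 2], [3, 7]]
[[3, 4], [3, 7]]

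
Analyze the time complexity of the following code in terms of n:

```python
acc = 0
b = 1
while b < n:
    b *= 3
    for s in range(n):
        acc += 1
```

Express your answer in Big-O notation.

Each loop level contributes: log n × n. Multiplying the contributions gives O(n log n).

Answer: O(n log n)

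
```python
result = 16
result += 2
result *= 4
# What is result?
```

Trace:
`result = 16` → result = 16
`result += 2` → result = 18
`result *= 4` → result = 72
So result = 72

Answer: 72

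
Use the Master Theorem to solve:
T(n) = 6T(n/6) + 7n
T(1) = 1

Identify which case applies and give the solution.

a=6, b=6, f(n)=7n. log_6(6) = 1. Since c=1 = 1, Case 2 applies: T(n) = Θ(n^log_b(a) · log n) = O(n log n).

Answer: O(n log n) - Case 2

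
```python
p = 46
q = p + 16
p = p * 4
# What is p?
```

Trace:
`p = 46` → p = 46
`q = p + 16` → q = 62
`p = p * 4` → p = 184
So p = 184

Answer: 184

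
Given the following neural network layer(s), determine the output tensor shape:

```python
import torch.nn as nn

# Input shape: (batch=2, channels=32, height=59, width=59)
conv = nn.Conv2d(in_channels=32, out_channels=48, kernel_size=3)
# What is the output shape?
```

Input: (2, 32, 59, 59) -> Output: (2, 48, 57, 57)

Answer: (2, 48, 57, 57)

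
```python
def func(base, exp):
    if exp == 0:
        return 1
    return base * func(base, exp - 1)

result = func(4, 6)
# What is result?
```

func(4, 6) = 4 * 4 * 4 * 4 * 4 * 4 = 4096

Answer: 4096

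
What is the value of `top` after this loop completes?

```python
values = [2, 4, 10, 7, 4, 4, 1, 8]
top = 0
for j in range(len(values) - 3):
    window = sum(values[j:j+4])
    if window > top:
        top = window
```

Max sum of 4-element window in [2, 4, 10, 7, 4, 4, 1, 8]
`top` takes the values: 0 → 23 → 25

Answer: 25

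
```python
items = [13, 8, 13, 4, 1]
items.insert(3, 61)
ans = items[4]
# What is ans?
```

Trace:
`items = [13, 8, 13, 4, 1]` → items = [13, 8, 13, 4, 1]
`items.insert(3, 61)` → items = [13, 8, 13, 61, 4, 1]
`ans = items[4]` → ans = 4
So ans = 4

Answer: 4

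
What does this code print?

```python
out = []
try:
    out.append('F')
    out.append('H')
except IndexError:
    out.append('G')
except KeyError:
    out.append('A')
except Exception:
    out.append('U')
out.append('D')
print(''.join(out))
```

Execution trace: 'F' (try body) → 'H' (try body, no exception) → 'D' (after the try/except). Output: FHD

Answer: FHD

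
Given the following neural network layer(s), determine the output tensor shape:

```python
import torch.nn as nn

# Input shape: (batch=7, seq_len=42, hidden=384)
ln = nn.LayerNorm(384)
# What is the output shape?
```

Input: (7, 42, 384) -> Output: (7, 42, 384)

Answer: (7, 42, 384)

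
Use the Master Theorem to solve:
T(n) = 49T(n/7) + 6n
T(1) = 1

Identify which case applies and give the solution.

a=49, b=7, f(n)=6n. log_7(49) = 2. Since c=1 < 2, Case 1 applies: T(n) = Θ(n^log_b(a)) = O(n^2).

Answer: O(n^2) - Case 1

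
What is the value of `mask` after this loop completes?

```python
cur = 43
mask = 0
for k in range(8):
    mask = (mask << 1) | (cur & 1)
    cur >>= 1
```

Reverse lowest 8 bits of 43
`mask` takes the values: 0 → 1 → 3 → 6 → 13 → 26 → 53 → 106 → 212

Answer: 212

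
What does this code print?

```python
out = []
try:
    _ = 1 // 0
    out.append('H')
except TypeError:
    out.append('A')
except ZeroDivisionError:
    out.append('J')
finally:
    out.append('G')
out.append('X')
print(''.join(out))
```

Execution trace: 'J' (except ZeroDivisionError) → 'G' (finally) → 'X' (after the try/except). Output: JGX

Answer: JGX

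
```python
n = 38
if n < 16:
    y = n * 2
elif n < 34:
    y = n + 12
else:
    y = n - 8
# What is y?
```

Trace:
`n = 38` → n = 38
`if n < 16: ...` → n < 16 is False, n < 34 is False, take else branch → y = 30
So y = 30

Answer: 30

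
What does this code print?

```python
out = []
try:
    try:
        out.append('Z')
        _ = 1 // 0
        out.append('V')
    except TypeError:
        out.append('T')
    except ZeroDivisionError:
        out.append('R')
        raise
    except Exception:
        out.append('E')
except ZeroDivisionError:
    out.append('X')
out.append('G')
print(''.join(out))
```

Execution trace: 'Z' (inner try body) → 'R' (inner except ZeroDivisionError) → 'X' (outer except ZeroDivisionError) → 'G' (after the try/except). Output: ZRXG

Answer: ZRXG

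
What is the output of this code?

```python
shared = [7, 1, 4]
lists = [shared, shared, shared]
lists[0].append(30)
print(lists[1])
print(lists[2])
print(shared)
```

Key concept: list of same reference.
Step by step:
`shared = [7, 1, 4]` → shared = [7, 1, 4]
`lists = [shared, shared, shared]` → lists = [[7, 1, 4], [7, 1, 4], [7, 1, 4]]
`lists[0].append(30)` → shared = [7, 1, 4, 30]; lists = [[7, 1, 4, 30], [7, 1, 4, 30], [7, 1, 4, 30]]
`print(lists[1])` → prints [7, 1, 4, 30]
`print(lists[2])` → prints [7, 1, 4, 30]
`print(shared)` → prints [7, 1, 4, 30]

Answer:
[7, 1, 4, 30]
[7, 1, 4, 30]
[7, 1, 4, 30]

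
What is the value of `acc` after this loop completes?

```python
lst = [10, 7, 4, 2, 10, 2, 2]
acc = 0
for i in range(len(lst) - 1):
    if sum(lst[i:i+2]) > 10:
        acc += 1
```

Count windows with sum > 10
`acc` takes the values: 0 → 1 → 2 → 3 → 4

Answer: 4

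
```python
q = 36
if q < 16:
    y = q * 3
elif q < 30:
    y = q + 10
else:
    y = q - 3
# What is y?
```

Trace:
`q = 36` → q = 36
`if q < 16: ...` → q < 16 is False, q < 30 is False, take else branch → y = 33
So y = 33

Answer: 33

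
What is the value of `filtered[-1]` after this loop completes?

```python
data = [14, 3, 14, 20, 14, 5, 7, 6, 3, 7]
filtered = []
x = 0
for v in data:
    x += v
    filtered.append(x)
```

Cumulative sum ends at 93
`filtered` takes the values: [] → [14] → [14, 17] → [14, 17, 31] → [14, 17, 31, 51] → [14, 17, 31, 51, 65] → [14, 17, 31, 51, 65, 70] → [14, 17, 31, 51, 65, 70, 77] → [14, 17, 31, 51, 65, 70, 77, 83] → [14, 17, 31, 51, 65, 70, 77, 83, 86] → [14, 17, 31, 51, 65, 70, 77, 83, 86, 93]
So `filtered[-1]` = 93

Answer: 93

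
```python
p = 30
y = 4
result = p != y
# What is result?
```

Trace:
`p = 30` → p = 30
`y = 4` → y = 4
`result = p != y` → result = True
So result = True

Answer: True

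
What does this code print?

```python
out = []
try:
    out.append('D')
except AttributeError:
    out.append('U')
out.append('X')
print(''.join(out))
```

Execution trace: 'D' (try body, no exception) → 'X' (after the try/except). Output: DX

Answer: DX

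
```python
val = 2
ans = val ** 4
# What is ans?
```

Trace:
`val = 2` → val = 2
`ans = val ** 4` → ans = 16
So ans = 16

Answer: 16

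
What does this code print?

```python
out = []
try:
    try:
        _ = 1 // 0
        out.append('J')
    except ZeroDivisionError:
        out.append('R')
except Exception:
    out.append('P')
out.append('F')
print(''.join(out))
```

Execution trace: 'R' (inner except ZeroDivisionError) → 'F' (after the try/except). Output: RF

Answer: RF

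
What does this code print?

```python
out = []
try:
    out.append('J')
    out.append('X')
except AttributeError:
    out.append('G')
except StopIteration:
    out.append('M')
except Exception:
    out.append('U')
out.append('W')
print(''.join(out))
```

Execution trace: 'J' (try body) → 'X' (try body, no exception) → 'W' (after the try/except). Output: JXW

Answer: JXW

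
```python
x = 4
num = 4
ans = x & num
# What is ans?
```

Trace:
`x = 4` → x = 4
`num = 4` → num = 4
`ans = x & num` → ans = 4
So ans = 4

Answer: 4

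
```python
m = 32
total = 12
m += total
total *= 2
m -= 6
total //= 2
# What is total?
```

Trace:
`m = 32` → m = 32
`total = 12` → total = 12
`m += total` → m = 44
`total *= 2` → total = 24
`m -= 6` → m = 38
`total //= 2` → total = 12
So total = 12

Answer: 12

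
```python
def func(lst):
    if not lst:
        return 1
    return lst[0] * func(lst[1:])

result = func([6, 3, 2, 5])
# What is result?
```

Product over [6, 3, 2, 5] = 6 * 3 * 2 * 5 = 180

Answer: 180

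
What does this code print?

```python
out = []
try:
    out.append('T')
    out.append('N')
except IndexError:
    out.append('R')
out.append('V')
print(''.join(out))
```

Execution trace: 'T' (try body) → 'N' (try body, no exception) → 'V' (after the try/except). Output: TNV

Answer: TNV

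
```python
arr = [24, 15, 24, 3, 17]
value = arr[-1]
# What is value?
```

Trace:
`arr = [24, 15, 24, 3, 17]` → arr = [24, 15, 24, 3, 17]
`value = arr[-1]` → value = 17
So value = 17

Answer: 17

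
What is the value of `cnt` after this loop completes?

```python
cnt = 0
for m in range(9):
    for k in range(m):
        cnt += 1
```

Triangle number: 0+1+2+...+8
`cnt` takes the values: 0 → 1 → 2 → 3 → 4 → 5 → 6 → 7 → 8 → 9 → 10 → 11 → 12 → 13 → 14 → 15 → 16 → 17 → 18 → 19 → 20 → 21 → 22 → 23 → 24 → 25 → 26 → 27 → 28 → 29 → 30 → 31 → 32 → 33 → 34 → 35 → 36

Answer: 36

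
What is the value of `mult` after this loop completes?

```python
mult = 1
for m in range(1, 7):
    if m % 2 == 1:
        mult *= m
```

Product of odd numbers 1 to 6
`mult` takes the values: 1 → 3 → 15

Answer: 15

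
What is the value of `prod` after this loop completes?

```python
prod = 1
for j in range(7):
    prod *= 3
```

3^7 = 2187
`prod` takes the values: 1 → 3 → 9 → 27 → 81 → 243 → 729 → 2187

Answer: 2187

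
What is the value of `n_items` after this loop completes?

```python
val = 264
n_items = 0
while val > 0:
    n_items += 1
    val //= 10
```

Count digits by repeated division by 10
`n_items` takes the values: 0 → 1 → 2 → 3

Answer: 3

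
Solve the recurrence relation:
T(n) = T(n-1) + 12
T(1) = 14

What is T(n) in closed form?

Unrolling: T(n) = T(1) + 12·(n-1) = 14 + 12(n-1) = 12n + 2.

Answer: T(n) = 12n + 2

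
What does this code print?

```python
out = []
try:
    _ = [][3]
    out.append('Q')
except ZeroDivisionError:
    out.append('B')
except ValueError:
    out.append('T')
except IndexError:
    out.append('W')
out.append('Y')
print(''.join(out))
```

Execution trace: 'W' (except IndexError) → 'Y' (after the try/except). Output: WY

Answer: WY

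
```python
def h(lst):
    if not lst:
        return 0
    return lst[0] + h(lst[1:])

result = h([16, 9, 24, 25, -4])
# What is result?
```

16 + 9 + 24 + 25 + (-4) + 0 = 70

Answer: 70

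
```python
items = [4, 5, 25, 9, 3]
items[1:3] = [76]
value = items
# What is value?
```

Trace:
`items = [4, 5, 25, 9, 3]` → items = [4, 5, 25, 9, 3]
`items[1:3] = [76]` → items = [4, 76, 9, 3]
`value = items` → value = [4, 76, 9, 3]
So value = [4, 76, 9, 3]

Answer: [4, 76, 9, 3]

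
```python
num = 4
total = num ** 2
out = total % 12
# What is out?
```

Trace:
`num = 4` → num = 4
`total = num ** 2` → total = 16
`out = total % 12` → out = 4
So out = 4

Answer: 4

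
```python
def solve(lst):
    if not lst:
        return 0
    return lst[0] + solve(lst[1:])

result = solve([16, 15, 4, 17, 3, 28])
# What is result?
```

16 + 15 + 4 + 17 + 3 + 28 + 0 = 83

Answer: 83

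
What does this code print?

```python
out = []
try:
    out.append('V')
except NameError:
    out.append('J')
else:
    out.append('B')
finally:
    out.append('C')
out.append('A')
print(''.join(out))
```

Execution trace: 'V' (try body, no exception) → 'B' (else) → 'C' (finally) → 'A' (after the try/except). Output: VBCA

Answer: VBCA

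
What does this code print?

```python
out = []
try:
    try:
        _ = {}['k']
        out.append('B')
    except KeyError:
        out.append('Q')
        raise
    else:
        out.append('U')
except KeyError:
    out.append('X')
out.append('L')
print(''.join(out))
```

Execution trace: 'Q' (inner except KeyError) → 'X' (outer except KeyError) → 'L' (after the try/except). Output: QXL

Answer: QXL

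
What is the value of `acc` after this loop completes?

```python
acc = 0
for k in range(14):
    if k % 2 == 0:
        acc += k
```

Sum of even numbers 0 to 13
`acc` takes the values: 0 → 2 → 6 → 12 → 20 → 30 → 42

Answer: 42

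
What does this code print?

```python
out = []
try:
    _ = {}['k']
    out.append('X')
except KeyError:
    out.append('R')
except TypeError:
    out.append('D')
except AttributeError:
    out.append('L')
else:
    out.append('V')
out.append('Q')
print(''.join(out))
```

Execution trace: 'R' (except KeyError) → 'Q' (after the try/except). Output: RQ

Answer: RQ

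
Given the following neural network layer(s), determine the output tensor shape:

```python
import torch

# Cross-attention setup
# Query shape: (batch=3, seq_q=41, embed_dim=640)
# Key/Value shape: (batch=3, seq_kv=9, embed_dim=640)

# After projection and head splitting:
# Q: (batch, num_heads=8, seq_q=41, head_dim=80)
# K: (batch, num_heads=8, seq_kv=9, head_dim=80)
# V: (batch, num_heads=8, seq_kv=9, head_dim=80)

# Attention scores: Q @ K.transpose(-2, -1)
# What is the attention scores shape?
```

Input: (3, 41, 640) -> Output: (3, 8, 41, 9)

Answer: (3, 8, 41, 9)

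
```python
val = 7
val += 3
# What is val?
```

Trace:
`val = 7` → val = 7
`val += 3` → val = 10
So val = 10

Answer: 10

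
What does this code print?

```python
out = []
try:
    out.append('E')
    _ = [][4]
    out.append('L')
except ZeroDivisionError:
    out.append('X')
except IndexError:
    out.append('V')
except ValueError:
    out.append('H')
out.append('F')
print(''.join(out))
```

Execution trace: 'E' (try body) → 'V' (except IndexError) → 'F' (after the try/except). Output: EVF

Answer: EVF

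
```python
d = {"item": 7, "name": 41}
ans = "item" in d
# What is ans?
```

Trace:
`d = {"item": 7, "name": 41}` → d = {'item': 7, 'name': 41}
`ans = "item" in d` → ans = True
So ans = True

Answer: True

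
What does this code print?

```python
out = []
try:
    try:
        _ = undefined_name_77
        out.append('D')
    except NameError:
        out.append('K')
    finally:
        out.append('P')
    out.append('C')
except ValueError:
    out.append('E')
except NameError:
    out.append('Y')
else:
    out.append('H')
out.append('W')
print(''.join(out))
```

Execution trace: 'K' (inner except NameError) → 'P' (inner finally) → 'C' (try body, no exception) → 'H' (else) → 'W' (after the try/except). Output: KPCHW

Answer: KPCHW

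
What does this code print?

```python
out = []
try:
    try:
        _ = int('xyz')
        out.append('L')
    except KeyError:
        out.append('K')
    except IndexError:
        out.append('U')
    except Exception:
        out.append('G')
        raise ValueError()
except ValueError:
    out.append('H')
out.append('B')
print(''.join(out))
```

Execution trace: 'G' (inner except Exception) → 'H' (outer except ValueError) → 'B' (after the try/except). Output: GHB

Answer: GHB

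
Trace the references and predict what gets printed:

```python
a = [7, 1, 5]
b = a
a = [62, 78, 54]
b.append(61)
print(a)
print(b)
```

Key concept: rebinding vs mutation: a is rebound to a new list, b still points at the original.
Step by step:
`a = [7, 1, 5]` → a = [7, 1, 5]
`b = a` → b = [7, 1, 5] (same object as a)
`a = [62, 78, 54]` → a = [62, 78, 54]
`b.append(61)` → b = [7, 1, 5, 61]
`print(a)` → prints [62, 78, 54]
`print(b)` → prints [7, 1, 5, 61]

Answer:
[62, 78, 54]
[7, 1, 5, 61]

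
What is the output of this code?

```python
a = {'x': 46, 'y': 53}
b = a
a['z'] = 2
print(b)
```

Key concept: dict aliasing.
Step by step:
`a = {'x': 46, 'y': 53}` → a = {'x': 46, 'y': 53}
`b = a` → b = {'x': 46, 'y': 53} (same object as a)
`a['z'] = 2` → a = {'x': 46, 'y': 53, 'z': 2} (same object as b); b = {'x': 46, 'y': 53, 'z': 2} (same object as a)
`print(b)` → prints {'x': 46, 'y': 53, 'z': 2}

Answer: {'x': 46, 'y': 53, 'z': 2}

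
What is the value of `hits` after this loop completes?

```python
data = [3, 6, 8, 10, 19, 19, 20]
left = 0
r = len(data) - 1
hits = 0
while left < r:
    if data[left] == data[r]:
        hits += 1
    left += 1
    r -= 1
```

Count matching pairs from ends
`hits` takes the values: 0

Answer: 0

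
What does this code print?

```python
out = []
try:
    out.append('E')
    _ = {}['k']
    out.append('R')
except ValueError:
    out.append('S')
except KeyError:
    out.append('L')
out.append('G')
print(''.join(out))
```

Execution trace: 'E' (try body) → 'L' (except KeyError) → 'G' (after the try/except). Output: ELG

Answer: ELG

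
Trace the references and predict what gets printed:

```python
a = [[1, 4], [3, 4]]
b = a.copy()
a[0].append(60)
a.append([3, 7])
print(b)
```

Key concept: shallow copy with nested lists.
Step by step:
`a = [[1, 4], [3, 4]]` → a = [[1, 4], [3, 4]]
`b = a.copy()` → b = [[1, 4], [3, 4]]
`a[0].append(60)` → a = [[1, 4, 60], [3, 4]]; b = [[1, 4, 60], [3, 4]]
`a.append([3, 7])` → a = [[1, 4, 60], [3, 4], [3, 7]]
`print(b)` → prints [[1, 4, 60], [3, 4]]

Answer: [[1, 4, 60], [3, 4]]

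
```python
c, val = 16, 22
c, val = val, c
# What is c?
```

Trace:
`c, val = 16, 22` → c = 16; val = 22
`c, val = val, c` → c = 22; val = 16
So c = 22

Answer: 22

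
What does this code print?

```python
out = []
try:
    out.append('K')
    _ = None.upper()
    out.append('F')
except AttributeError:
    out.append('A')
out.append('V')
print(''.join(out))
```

Execution trace: 'K' (try body) → 'A' (except AttributeError) → 'V' (after the try/except). Output: KAV

Answer: KAV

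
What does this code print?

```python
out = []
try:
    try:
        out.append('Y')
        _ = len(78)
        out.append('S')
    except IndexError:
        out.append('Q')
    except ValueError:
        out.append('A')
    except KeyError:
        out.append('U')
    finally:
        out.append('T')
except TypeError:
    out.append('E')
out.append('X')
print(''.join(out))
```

Execution trace: 'Y' (inner try body) → 'T' (inner finally) → 'E' (outer except TypeError) → 'X' (after the try/except). Output: YTEX

Answer: YTEX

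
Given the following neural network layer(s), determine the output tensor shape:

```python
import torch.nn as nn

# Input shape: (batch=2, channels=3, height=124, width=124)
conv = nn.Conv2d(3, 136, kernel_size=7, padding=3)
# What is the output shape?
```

Input: (2, 3, 124, 124) -> Output: (2, 136, 124, 124)

Answer: (2, 136, 124, 124)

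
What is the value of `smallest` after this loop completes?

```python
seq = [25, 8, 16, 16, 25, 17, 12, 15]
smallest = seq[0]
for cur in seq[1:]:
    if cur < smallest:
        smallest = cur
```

Minimum of [25, 8, 16, 16, 25, 17, 12, 15]
`smallest` takes the values: 25 → 8

Answer: 8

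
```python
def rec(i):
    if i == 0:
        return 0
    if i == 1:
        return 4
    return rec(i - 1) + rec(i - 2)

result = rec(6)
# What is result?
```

Build up from base cases: rec(0)=0, rec(1)=4, rec(2)=4, rec(3)=8, rec(4)=12, rec(5)=20, rec(6)=32

Answer: 32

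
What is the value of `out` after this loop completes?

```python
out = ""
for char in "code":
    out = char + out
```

Reverse 'code'
`out` takes the values: "" → "c" → "oc" → "doc" → "edoc"

Answer: "edoc"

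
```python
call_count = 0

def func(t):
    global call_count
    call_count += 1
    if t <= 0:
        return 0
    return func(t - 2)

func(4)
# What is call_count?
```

Linear recursion stepping by 2: 3 calls from t=4 down to ≤0.

Answer: 3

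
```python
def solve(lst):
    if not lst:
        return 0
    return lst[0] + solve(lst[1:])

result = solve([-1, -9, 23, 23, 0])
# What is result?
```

(-1) + (-9) + 23 + 23 + 0 + 0 = 36

Answer: 36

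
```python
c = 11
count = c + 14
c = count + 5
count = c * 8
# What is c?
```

Trace:
`c = 11` → c = 11
`count = c + 14` → count = 25
`c = count + 5` → c = 30
`count = c * 8` → count = 240
So c = 30

Answer: 30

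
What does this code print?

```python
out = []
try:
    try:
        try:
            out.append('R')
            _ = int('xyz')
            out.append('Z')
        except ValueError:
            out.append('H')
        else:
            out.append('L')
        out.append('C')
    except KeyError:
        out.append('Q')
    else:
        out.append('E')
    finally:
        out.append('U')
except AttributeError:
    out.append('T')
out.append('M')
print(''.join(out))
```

Execution trace: 'R' (inner try body) → 'H' (inner except ValueError) → 'C' (try body, no exception) → 'E' (else) → 'U' (finally) → 'M' (after the try/except). Output: RHCEUM

Answer: RHCEUM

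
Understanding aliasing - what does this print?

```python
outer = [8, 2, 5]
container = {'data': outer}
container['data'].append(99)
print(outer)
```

Key concept: dict holds reference to list.
Step by step:
`outer = [8, 2, 5]` → outer = [8, 2, 5]
`container = {'data': outer}` → container = {'data': [8, 2, 5]}
`container['data'].append(99)` → outer = [8, 2, 5, 99]; container = {'data': [8, 2, 5, 99]}
`print(outer)` → prints [8, 2, 5, 99]

Answer: [8, 2, 5, 99]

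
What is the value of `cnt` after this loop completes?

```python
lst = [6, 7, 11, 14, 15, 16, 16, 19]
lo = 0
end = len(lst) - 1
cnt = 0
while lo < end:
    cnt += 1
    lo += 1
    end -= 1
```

Iterations until pointers meet (list length 8)
`cnt` takes the values: 0 → 1 → 2 → 3 → 4

Answer: 4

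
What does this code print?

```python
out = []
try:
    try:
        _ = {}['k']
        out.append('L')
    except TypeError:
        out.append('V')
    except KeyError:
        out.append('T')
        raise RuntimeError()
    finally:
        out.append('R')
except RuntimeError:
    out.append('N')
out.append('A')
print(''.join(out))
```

Execution trace: 'T' (inner except KeyError) → 'R' (inner finally) → 'N' (outer except RuntimeError) → 'A' (after the try/except). Output: TRNA

Answer: TRNA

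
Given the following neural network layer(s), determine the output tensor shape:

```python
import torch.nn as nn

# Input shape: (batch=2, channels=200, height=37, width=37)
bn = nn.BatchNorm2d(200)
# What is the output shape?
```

Input: (2, 200, 37, 37) -> Output: (2, 200, 37, 37)

Answer: (2, 200, 37, 37)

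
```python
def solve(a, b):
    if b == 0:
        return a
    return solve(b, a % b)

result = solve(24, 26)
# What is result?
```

solve(24, 26) -> solve(26, 24) -> solve(24, 2) -> solve(2, 0) -> 2

Answer: 2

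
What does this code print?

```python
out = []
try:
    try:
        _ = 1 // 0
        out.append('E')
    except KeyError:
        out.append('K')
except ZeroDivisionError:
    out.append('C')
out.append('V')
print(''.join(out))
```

Execution trace: 'C' (outer except ZeroDivisionError) → 'V' (after the try/except). Output: CV

Answer: CV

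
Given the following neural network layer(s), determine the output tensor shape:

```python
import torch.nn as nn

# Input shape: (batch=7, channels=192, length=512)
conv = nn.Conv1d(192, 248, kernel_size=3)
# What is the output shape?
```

Input: (7, 192, 512) -> Output: (7, 248, 510)

Answer: (7, 248, 510)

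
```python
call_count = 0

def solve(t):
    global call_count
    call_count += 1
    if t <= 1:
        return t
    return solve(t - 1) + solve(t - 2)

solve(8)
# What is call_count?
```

Calls(t) = 1 + Calls(t-1) + Calls(t-2); Calls(0)=Calls(1)=1. For t=8 this gives 67.

Answer: 67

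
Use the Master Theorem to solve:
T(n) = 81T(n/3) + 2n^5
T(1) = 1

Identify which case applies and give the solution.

a=81, b=3, f(n)=2n^5. log_3(81) = 4. Since c=5 > 4 and the regularity condition holds (81(n/3)^5 = (81/3^5)n^5 with 81/3^5 < 1), Case 3 applies: T(n) = Θ(f(n)) = O(n^5).

Answer: O(n^5) - Case 3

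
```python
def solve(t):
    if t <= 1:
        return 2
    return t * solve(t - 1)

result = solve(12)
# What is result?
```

solve(12) = 12 * 11 * 10 * 9 * 8 * 7 * 6 * 5 * 4 * 3 * 2 * 2 = 958003200

Answer: 958003200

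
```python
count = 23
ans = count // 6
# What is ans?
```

Trace:
`count = 23` → count = 23
`ans = count // 6` → ans = 3
So ans = 3

Answer: 3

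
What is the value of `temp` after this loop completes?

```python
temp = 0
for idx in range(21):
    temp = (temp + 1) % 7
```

Increment mod 7, 21 times = 0
`temp` takes the values: 0 → 1 → 2 → 3 → 4 → 5 → 6 → 0 → 1 → 2 → 3 → 4 → 5 → 6 → 0 → 1 → 2 → 3 → 4 → 5 → 6 → 0

Answer: 0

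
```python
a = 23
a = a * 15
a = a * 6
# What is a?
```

Trace:
`a = 23` → a = 23
`a = a * 15` → a = 345
`a = a * 6` → a = 2070
So a = 2070

Answer: 2070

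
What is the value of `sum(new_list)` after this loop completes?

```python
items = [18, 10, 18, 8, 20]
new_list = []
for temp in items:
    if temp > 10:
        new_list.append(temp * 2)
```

Sum of doubled values > 10
`new_list` takes the values: [] → [36] → [36, 36] → [36, 36, 40]
So `sum(new_list)` = 112

Answer: 112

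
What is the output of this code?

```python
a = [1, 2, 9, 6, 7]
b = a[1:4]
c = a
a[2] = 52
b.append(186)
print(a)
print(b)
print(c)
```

Key concept: slice vs alias.
Step by step:
`a = [1, 2, 9, 6, 7]` → a = [1, 2, 9, 6, 7]
`b = a[1:4]` → b = [2, 9, 6]
`c = a` → c = [1, 2, 9, 6, 7] (same object as a)
`a[2] = 52` → a = [1, 2, 52, 6, 7] (same object as c); c = [1, 2, 52, 6, 7] (same object as a)
`b.append(186)` → b = [2, 9, 6, 186]
`print(a)` → prints [1, 2, 52, 6, 7]
`print(b)` → prints [2, 9, 6, 186]
`print(c)` → prints [1, 2, 52, 6, 7]

Answer:
[1, 2, 52, 6, 7]
[2, 9, 6, 186]
[1, 2, 52, 6, 7]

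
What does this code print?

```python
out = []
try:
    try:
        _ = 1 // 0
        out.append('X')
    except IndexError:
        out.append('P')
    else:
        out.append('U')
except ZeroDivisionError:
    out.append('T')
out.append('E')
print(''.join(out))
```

Execution trace: 'T' (outer except ZeroDivisionError) → 'E' (after the try/except). Output: TE

Answer: TE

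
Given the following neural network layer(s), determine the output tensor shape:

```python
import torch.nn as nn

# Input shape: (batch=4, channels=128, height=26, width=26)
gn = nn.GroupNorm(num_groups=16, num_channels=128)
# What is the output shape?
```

Input: (4, 128, 26, 26) -> Output: (4, 128, 26, 26)

Answer: (4, 128, 26, 26)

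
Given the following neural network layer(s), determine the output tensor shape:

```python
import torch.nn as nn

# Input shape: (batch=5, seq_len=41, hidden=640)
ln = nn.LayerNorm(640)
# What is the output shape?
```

Input: (5, 41, 640) -> Output: (5, 41, 640)

Answer: (5, 41, 640)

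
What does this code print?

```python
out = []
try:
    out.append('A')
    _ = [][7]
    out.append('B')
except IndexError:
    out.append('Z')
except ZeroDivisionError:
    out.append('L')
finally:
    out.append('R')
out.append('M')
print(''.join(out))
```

Execution trace: 'A' (try body) → 'Z' (except IndexError) → 'R' (finally) → 'M' (after the try/except). Output: AZRM

Answer: AZRM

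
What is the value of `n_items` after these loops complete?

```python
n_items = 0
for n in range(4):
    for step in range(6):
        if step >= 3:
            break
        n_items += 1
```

Inner breaks at 3, outer runs 4 times
`n_items` takes the values: 0 → 1 → 2 → 3 → 4 → 5 → 6 → 7 → 8 → 9 → 10 → 11 → 12

Answer: 12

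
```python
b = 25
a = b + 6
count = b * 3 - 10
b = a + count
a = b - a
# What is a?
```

Trace:
`b = 25` → b = 25
`a = b + 6` → a = 31
`count = b * 3 - 10` → count = 65
`b = a + count` → b = 96
`a = b - a` → a = 65
So a = 65

Answer: 65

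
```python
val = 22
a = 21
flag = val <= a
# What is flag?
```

Trace:
`val = 22` → val = 22
`a = 21` → a = 21
`flag = val <= a` → flag = False
So flag = False

Answer: False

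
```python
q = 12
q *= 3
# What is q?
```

Trace:
`q = 12` → q = 12
`q *= 3` → q = 36
So q = 36

Answer: 36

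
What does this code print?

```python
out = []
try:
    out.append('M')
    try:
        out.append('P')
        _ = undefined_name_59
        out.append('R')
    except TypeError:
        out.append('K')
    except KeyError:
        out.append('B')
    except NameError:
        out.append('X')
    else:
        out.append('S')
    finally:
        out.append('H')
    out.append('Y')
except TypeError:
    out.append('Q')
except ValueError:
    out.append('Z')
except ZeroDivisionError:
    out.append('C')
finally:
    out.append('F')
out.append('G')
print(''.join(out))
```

Execution trace: 'M' (try body) → 'P' (inner try body) → 'X' (inner except NameError) → 'H' (inner finally) → 'Y' (try body, no exception) → 'F' (finally) → 'G' (after the try/except). Output: MPXHYFG

Answer: MPXHYFG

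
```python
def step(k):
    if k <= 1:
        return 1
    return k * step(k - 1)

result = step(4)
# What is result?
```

step(4) = 4 * 3 * 2 * 1 = 24

Answer: 24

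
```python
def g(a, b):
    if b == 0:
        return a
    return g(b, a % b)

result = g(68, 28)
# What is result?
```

g(68, 28) -> g(28, 12) -> g(12, 4) -> g(4, 0) -> 4

Answer: 4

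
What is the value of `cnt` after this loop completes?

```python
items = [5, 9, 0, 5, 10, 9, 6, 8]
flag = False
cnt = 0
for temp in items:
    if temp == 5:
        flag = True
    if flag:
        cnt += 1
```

Count elements after first 5 in [5, 9, 0, 5, 10, 9, 6, 8]
`cnt` takes the values: 0 → 1 → 2 → 3 → 4 → 5 → 6 → 7 → 8

Answer: 8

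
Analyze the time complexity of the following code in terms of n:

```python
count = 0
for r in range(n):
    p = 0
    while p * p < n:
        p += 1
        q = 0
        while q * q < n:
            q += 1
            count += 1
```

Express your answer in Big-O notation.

Each loop level contributes: n × √n × √n. Multiplying the contributions gives O(n^2).

Answer: O(n^2)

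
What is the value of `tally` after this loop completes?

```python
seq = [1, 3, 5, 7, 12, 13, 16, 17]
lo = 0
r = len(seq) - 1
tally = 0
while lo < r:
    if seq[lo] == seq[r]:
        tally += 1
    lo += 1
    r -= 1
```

Count matching pairs from ends
`tally` takes the values: 0

Answer: 0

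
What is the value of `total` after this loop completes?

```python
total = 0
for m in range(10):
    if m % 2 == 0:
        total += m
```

Sum of even numbers 0 to 9
`total` takes the values: 0 → 2 → 6 → 12 → 20

Answer: 20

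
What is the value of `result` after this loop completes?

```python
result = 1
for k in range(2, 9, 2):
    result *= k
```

Product of even numbers 2 to 8
`result` takes the values: 1 → 2 → 8 → 48 → 384

Answer: 384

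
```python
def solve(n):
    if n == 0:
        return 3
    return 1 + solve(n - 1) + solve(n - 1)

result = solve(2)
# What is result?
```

solve(n) = 1 + 2·solve(n-1), solve(0)=3. Closed form: (3+1)·2^2 - 1 = 15.

Answer: 15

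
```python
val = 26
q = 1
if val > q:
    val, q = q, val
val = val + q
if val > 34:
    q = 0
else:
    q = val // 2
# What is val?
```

Trace:
`val = 26` → val = 26
`q = 1` → q = 1
`if val > q: ...` → val > q is True → val = 1; q = 26
`val = val + q` → val = 27
`if val > 34: ...` → val > 34 is False, take else branch → q = 13
So val = 27

Answer: 27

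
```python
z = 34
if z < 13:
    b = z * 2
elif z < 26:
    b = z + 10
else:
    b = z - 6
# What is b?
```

Trace:
`z = 34` → z = 34
`if z < 13: ...` → z < 13 is False, z < 26 is False, take else branch → b = 28
So b = 28

Answer: 28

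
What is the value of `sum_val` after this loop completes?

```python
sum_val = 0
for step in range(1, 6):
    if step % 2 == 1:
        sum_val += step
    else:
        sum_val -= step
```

Add odd, subtract even
`sum_val` takes the values: 0 → 1 → -1 → 2 → -2 → 3

Answer: 3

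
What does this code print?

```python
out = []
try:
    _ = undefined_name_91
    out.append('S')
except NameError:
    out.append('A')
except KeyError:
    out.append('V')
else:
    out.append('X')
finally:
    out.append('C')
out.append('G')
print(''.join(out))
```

Execution trace: 'A' (except NameError) → 'C' (finally) → 'G' (after the try/except). Output: ACG

Answer: ACG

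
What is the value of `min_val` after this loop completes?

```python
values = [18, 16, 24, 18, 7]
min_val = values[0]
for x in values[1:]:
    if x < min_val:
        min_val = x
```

Minimum of [18, 16, 24, 18, 7]
`min_val` takes the values: 18 → 16 → 7

Answer: 7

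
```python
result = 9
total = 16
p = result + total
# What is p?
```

Trace:
`result = 9` → result = 9
`total = 16` → total = 16
`p = result + total` → p = 25
So p = 25

Answer: 25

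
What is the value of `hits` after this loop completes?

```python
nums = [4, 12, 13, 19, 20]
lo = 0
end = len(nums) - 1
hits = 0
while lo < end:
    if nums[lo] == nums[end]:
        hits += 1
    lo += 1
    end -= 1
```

Count matching pairs from ends
`hits` takes the values: 0

Answer: 0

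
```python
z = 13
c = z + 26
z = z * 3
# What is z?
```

Trace:
`z = 13` → z = 13
`c = z + 26` → c = 39
`z = z * 3` → z = 39
So z = 39

Answer: 39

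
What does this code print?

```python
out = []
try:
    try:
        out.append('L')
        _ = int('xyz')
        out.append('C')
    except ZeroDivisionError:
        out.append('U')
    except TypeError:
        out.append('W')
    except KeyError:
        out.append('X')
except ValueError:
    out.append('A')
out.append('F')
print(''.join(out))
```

Execution trace: 'L' (try body) → 'A' (outer except ValueError) → 'F' (after the try/except). Output: LAF

Answer: LAF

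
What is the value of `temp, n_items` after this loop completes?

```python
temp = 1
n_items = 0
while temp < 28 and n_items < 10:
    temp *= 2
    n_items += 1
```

Double until >= 28 or 10 iterations
`temp, n_items` takes the values: (1, 0) → (2, 0) → (2, 1) → (4, 1) → (4, 2) → (8, 2) → (8, 3) → (16, 3) → (16, 4) → (32, 4) → (32, 5)

Answer: 32, 5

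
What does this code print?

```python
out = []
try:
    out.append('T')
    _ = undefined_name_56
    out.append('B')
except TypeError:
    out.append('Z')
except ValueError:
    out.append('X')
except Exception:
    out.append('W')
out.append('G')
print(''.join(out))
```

Execution trace: 'T' (try body) → 'W' (except Exception) → 'G' (after the try/except). Output: TWG

Answer: TWG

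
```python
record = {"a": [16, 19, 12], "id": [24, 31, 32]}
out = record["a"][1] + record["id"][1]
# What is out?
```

Trace:
`record = {"a": [16, 19, 12], "id": [24, 31, 32]}` → record = {'a': [16, 19, 12], 'id': [24, 31, 32]}
`out = record["a"][1] + record["id"][1]` → out = 50
So out = 50

Answer: 50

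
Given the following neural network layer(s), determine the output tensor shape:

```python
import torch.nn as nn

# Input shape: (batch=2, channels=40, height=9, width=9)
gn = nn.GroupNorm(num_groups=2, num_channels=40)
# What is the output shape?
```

Input: (2, 40, 9, 9) -> Output: (2, 40, 9, 9)

Answer: (2, 40, 9, 9)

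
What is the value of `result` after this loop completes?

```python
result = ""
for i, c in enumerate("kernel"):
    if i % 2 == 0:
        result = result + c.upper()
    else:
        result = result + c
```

Uppercase even positions in 'kernel'
`result` takes the values: "" → "K" → "Ke" → "KeR" → "KeRn" → "KeRnE" → "KeRnEl"

Answer: "KeRnEl"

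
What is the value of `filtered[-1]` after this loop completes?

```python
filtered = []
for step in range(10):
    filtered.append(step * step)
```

Last element of squares 0 to 9
`filtered` takes the values: [] → [0] → [0, 1] → [0, 1, 4] → [0, 1, 4, 9] → [0, 1, 4, 9, 16] → [0, 1, 4, 9, 16, 25] → [0, 1, 4, 9, 16, 25, 36] → [0, 1, 4, 9, 16, 25, 36, 49] → [0, 1, 4, 9, 16, 25, 36, 49, 64] → [0, 1, 4, 9, 16, 25, 36, 49, 64, 81]
So `filtered[-1]` = 81

Answer: 81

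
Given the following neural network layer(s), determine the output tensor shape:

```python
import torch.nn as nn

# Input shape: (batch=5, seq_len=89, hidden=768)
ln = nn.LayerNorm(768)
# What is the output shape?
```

Input: (5, 89, 768) -> Output: (5, 89, 768)

Answer: (5, 89, 768)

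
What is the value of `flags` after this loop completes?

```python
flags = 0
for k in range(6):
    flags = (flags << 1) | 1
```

Build 6 consecutive 1-bits: 0b111111
`flags` takes the values: 0 → 1 → 3 → 7 → 15 → 31 → 63

Answer: 63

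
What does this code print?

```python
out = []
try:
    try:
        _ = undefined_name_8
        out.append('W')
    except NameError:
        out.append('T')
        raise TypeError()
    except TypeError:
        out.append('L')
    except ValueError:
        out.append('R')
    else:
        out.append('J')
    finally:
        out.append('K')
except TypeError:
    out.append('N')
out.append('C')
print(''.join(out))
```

Execution trace: 'T' (inner except NameError) → 'K' (inner finally) → 'N' (outer except TypeError) → 'C' (after the try/except). Output: TKNC

Answer: TKNC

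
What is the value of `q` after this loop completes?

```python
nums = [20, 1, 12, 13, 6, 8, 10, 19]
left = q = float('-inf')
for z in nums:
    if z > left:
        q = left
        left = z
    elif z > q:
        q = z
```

Second largest (with repeats) in [20, 1, 12, 13, 6, 8, 10, 19]
`q` takes the values: -inf → 1 → 12 → 13 → 19

Answer: 19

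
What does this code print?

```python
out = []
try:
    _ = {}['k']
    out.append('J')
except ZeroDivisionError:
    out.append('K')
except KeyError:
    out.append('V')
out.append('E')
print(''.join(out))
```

Execution trace: 'V' (except KeyError) → 'E' (after the try/except). Output: VE

Answer: VE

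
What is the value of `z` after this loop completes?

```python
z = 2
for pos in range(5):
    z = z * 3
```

Multiply by 3, 5 times: 2 * 3^5 = 486
`z` takes the values: 2 → 6 → 18 → 54 → 162 → 486

Answer: 486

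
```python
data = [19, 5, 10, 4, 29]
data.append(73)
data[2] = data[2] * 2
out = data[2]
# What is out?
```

Trace:
`data = [19, 5, 10, 4, 29]` → data = [19, 5, 10, 4, 29]
`data.append(73)` → data = [19, 5, 10, 4, 29, 73]
`data[2] = data[2] * 2` → data = [19, 5, 20, 4, 29, 73]
`out = data[2]` → out = 20
So out = 20

Answer: 20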